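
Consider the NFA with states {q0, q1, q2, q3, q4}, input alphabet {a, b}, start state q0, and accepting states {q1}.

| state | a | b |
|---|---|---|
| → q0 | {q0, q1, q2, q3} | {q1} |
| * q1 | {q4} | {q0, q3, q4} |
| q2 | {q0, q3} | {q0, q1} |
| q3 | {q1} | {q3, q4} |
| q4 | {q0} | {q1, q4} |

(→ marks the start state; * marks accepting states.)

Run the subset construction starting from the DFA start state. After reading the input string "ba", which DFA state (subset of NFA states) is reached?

Start: {q0}.
δ(q0,b) = {q1}.
Union: {q1}.
After b: {q1}.
δ(q1,a) = {q4}.
Union: {q4}.
After a: {q4}.

{q4}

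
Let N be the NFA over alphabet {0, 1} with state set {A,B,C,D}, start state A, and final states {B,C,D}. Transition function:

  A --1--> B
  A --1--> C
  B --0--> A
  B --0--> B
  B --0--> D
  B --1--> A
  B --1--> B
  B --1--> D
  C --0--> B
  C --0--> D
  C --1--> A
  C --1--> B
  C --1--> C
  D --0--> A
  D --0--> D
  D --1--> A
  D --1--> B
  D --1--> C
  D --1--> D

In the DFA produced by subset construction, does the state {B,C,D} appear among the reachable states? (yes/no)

no

Start state of the DFA: {A}.
{A} --0--> ∅  [new]
{A} --1--> {B,C}  [new]
∅ --0--> ∅  [seen]
∅ --1--> ∅  [seen]
{B,C} --0--> {A,B,D}  [new]
{B,C} --1--> {A,B,C,D}  [new]
{A,B,D} --0--> {A,B,D}  [seen]
{A,B,D} --1--> {A,B,C,D}  [seen]
{A,B,C,D} --0--> {A,B,D}  [seen]
{A,B,C,D} --1--> {A,B,C,D}  [seen]
Reachable DFA states: {A}, ∅, {B,C}, {A,B,D}, {A,B,C,D}.
{B,C,D} is not among them.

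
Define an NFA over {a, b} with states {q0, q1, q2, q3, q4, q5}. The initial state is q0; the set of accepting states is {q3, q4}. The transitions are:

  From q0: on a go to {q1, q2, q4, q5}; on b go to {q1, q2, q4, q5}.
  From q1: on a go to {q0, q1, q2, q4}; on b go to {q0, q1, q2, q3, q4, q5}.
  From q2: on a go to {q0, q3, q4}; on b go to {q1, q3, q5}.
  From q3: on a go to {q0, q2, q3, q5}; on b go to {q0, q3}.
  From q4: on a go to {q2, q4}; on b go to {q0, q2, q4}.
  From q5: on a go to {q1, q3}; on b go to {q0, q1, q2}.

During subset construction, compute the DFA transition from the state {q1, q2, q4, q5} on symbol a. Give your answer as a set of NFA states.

δ(q1,a) = {q0, q1, q2, q4}; δ(q2,a) = {q0, q3, q4}; δ(q4,a) = {q2, q4}; δ(q5,a) = {q1, q3}.
Union: {q0, q1, q2, q3, q4}.

{q0, q1, q2, q3, q4}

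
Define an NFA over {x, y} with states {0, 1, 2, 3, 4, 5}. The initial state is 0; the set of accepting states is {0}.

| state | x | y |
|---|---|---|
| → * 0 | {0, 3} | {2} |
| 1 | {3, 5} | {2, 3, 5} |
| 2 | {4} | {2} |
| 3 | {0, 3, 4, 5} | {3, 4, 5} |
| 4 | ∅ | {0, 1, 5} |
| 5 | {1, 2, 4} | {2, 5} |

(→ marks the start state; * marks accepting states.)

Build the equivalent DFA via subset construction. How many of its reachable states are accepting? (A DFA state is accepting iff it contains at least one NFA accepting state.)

5

Start state of the DFA: {0}.
{0} --x--> {0, 3}  [new]
{0} --y--> {2}  [new]
{0, 3} --x--> {0, 3, 4, 5}  [new]
{0, 3} --y--> {2, 3, 4, 5}  [new]
{2} --x--> {4}  [new]
{2} --y--> {2}  [seen]
{0, 3, 4, 5} --x--> {0, 1, 2, 3, 4, 5}  [new]
{0, 3, 4, 5} --y--> {0, 1, 2, 3, 4, 5}  [seen]
{2, 3, 4, 5} --x--> {0, 1, 2, 3, 4, 5}  [seen]
{2, 3, 4, 5} --y--> {0, 1, 2, 3, 4, 5}  [seen]
{4} --x--> ∅  [new]
{4} --y--> {0, 1, 5}  [new]
{0, 1, 2, 3, 4, 5} --x--> {0, 1, 2, 3, 4, 5}  [seen]
{0, 1, 2, 3, 4, 5} --y--> {0, 1, 2, 3, 4, 5}  [seen]
∅ --x--> ∅  [seen]
∅ --y--> ∅  [seen]
{0, 1, 5} --x--> {0, 1, 2, 3, 4, 5}  [seen]
{0, 1, 5} --y--> {2, 3, 5}  [new]
{2, 3, 5} --x--> {0, 1, 2, 3, 4, 5}  [seen]
{2, 3, 5} --y--> {2, 3, 4, 5}  [seen]
Reachable DFA states: {0}, {0, 3}, {2}, {0, 3, 4, 5}, {2, 3, 4, 5}, {4}, {0, 1, 2, 3, 4, 5}, ∅, {0, 1, 5}, {2, 3, 5}.
Accepting DFA states (contain an NFA accepting state): {0}, {0, 3}, {0, 3, 4, 5}, {0, 1, 2, 3, 4, 5}, {0, 1, 5}.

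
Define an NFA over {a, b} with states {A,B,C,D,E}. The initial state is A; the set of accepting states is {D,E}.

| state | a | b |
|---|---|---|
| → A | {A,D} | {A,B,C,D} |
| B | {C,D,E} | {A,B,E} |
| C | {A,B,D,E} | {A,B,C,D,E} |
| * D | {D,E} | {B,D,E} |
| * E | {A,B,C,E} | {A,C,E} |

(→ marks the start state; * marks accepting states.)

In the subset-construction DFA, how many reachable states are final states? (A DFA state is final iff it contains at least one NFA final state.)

Start state of the DFA: {A}.
{A} --a--> {A,D}  [new]
{A} --b--> {A,B,C,D}  [new]
{A,D} --a--> {A,D,E}  [new]
{A,D} --b--> {A,B,C,D,E}  [new]
{A,B,C,D} --a--> {A,B,C,D,E}  [seen]
{A,B,C,D} --b--> {A,B,C,D,E}  [seen]
{A,D,E} --a--> {A,B,C,D,E}  [seen]
{A,D,E} --b--> {A,B,C,D,E}  [seen]
{A,B,C,D,E} --a--> {A,B,C,D,E}  [seen]
{A,B,C,D,E} --b--> {A,B,C,D,E}  [seen]
Reachable DFA states: {A}, {A,D}, {A,B,C,D}, {A,D,E}, {A,B,C,D,E}.
Accepting DFA states (contain an NFA accepting state): {A,D}, {A,B,C,D}, {A,D,E}, {A,B,C,D,E}.

4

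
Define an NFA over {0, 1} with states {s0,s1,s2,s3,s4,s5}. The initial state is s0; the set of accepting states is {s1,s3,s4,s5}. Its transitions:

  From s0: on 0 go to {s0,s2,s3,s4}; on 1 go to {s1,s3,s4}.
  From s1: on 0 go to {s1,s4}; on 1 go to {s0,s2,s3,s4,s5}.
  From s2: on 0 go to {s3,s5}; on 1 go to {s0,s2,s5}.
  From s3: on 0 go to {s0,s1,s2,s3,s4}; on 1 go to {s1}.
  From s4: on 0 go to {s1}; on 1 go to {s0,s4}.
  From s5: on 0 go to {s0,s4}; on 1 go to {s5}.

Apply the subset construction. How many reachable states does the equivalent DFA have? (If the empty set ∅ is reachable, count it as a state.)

5

Start state of the DFA: {s0}.
{s0} --0--> {s0,s2,s3,s4}  [new]
{s0} --1--> {s1,s3,s4}  [new]
{s0,s2,s3,s4} --0--> {s0,s1,s2,s3,s4,s5}  [new]
{s0,s2,s3,s4} --1--> {s0,s1,s2,s3,s4,s5}  [seen]
{s1,s3,s4} --0--> {s0,s1,s2,s3,s4}  [new]
{s1,s3,s4} --1--> {s0,s1,s2,s3,s4,s5}  [seen]
{s0,s1,s2,s3,s4,s5} --0--> {s0,s1,s2,s3,s4,s5}  [seen]
{s0,s1,s2,s3,s4,s5} --1--> {s0,s1,s2,s3,s4,s5}  [seen]
{s0,s1,s2,s3,s4} --0--> {s0,s1,s2,s3,s4,s5}  [seen]
{s0,s1,s2,s3,s4} --1--> {s0,s1,s2,s3,s4,s5}  [seen]
Reachable DFA states: {s0}, {s0,s2,s3,s4}, {s1,s3,s4}, {s0,s1,s2,s3,s4,s5}, {s0,s1,s2,s3,s4}.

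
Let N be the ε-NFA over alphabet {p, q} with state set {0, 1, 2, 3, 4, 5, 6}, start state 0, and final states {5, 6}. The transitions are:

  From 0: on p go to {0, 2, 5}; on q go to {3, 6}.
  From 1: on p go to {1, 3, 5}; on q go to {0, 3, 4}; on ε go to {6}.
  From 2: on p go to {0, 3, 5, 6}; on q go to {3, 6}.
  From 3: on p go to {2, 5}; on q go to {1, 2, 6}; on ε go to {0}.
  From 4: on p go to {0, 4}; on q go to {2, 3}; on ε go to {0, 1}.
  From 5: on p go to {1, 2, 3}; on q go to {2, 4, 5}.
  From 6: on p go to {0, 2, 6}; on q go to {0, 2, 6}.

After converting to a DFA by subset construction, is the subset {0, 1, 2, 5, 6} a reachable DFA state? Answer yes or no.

Start state of the DFA: {0} (ε-closure of the NFA start).
{0} --p--> {0, 2, 5}  [new]
{0} --q--> {0, 3, 6}  [new]
{0, 2, 5} --p--> {0, 1, 2, 3, 5, 6}  [new]
{0, 2, 5} --q--> {0, 1, 2, 3, 4, 5, 6}  [new]
{0, 3, 6} --p--> {0, 2, 5, 6}  [new]
{0, 3, 6} --q--> {0, 1, 2, 3, 6}  [new]
{0, 1, 2, 3, 5, 6} --p--> {0, 1, 2, 3, 5, 6}  [seen]
{0, 1, 2, 3, 5, 6} --q--> {0, 1, 2, 3, 4, 5, 6}  [seen]
{0, 1, 2, 3, 4, 5, 6} --p--> {0, 1, 2, 3, 4, 5, 6}  [seen]
{0, 1, 2, 3, 4, 5, 6} --q--> {0, 1, 2, 3, 4, 5, 6}  [seen]
{0, 2, 5, 6} --p--> {0, 1, 2, 3, 5, 6}  [seen]
{0, 2, 5, 6} --q--> {0, 1, 2, 3, 4, 5, 6}  [seen]
{0, 1, 2, 3, 6} --p--> {0, 1, 2, 3, 5, 6}  [seen]
{0, 1, 2, 3, 6} --q--> {0, 1, 2, 3, 4, 6}  [new]
{0, 1, 2, 3, 4, 6} --p--> {0, 1, 2, 3, 4, 5, 6}  [seen]
{0, 1, 2, 3, 4, 6} --q--> {0, 1, 2, 3, 4, 6}  [seen]
Reachable DFA states: {0}, {0, 2, 5}, {0, 3, 6}, {0, 1, 2, 3, 5, 6}, {0, 1, 2, 3, 4, 5, 6}, {0, 2, 5, 6}, {0, 1, 2, 3, 6}, {0, 1, 2, 3, 4, 6}.
{0, 1, 2, 5, 6} is not among them.

no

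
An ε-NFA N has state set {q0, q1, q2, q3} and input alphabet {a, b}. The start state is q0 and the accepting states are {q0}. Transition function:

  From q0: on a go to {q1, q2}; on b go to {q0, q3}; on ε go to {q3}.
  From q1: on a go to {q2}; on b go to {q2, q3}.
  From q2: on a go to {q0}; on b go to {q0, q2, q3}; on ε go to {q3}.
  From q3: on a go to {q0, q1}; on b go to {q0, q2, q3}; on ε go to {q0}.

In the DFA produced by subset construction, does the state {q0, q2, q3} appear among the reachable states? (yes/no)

yes

Start state of the DFA: {q0, q3} (ε-closure of the NFA start).
{q0, q3} --a--> {q0, q1, q2, q3}  [new]
{q0, q3} --b--> {q0, q2, q3}  [new]
{q0, q1, q2, q3} --a--> {q0, q1, q2, q3}  [seen]
{q0, q1, q2, q3} --b--> {q0, q2, q3}  [seen]
{q0, q2, q3} --a--> {q0, q1, q2, q3}  [seen]
{q0, q2, q3} --b--> {q0, q2, q3}  [seen]
Reachable DFA states: {q0, q3}, {q0, q1, q2, q3}, {q0, q2, q3}.
{q0, q2, q3} is among them.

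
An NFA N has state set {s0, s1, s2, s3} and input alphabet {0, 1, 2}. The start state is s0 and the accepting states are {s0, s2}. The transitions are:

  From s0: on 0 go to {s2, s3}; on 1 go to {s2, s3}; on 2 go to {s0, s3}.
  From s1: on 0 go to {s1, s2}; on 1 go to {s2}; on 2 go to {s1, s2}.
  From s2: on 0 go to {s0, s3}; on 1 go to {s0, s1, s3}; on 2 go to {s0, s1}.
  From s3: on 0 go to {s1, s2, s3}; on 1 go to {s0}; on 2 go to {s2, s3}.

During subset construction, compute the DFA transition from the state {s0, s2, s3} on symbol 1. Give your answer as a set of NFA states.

{s0, s1, s2, s3}

δ(s0,1) = {s2, s3}; δ(s2,1) = {s0, s1, s3}; δ(s3,1) = {s0}.
Union: {s0, s1, s2, s3}.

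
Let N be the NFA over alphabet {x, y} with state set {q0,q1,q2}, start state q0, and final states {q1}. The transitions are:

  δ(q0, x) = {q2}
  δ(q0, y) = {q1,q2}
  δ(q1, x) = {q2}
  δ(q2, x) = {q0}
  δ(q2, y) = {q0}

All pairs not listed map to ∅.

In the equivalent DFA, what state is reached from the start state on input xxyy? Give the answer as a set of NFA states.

Start: {q0}.
δ(q0,x) = {q2}.
Union: {q2}.
After x: {q2}.
δ(q2,x) = {q0}.
Union: {q0}.
After x: {q0}.
δ(q0,y) = {q1,q2}.
Union: {q1,q2}.
After y: {q1,q2}.
δ(q1,y) = ∅; δ(q2,y) = {q0}.
Union: {q0}.
After y: {q0}.

{q0}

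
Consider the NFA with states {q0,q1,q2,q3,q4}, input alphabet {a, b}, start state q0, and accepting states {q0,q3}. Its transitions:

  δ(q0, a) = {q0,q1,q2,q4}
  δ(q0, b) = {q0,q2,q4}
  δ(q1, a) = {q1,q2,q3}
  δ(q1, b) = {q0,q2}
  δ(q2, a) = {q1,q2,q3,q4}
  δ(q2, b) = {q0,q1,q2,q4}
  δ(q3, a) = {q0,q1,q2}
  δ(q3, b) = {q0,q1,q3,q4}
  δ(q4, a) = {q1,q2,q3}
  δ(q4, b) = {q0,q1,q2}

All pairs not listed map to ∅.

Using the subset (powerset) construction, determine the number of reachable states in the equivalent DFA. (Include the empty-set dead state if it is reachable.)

4

Start state of the DFA: {q0}.
{q0} --a--> {q0,q1,q2,q4}  [new]
{q0} --b--> {q0,q2,q4}  [new]
{q0,q1,q2,q4} --a--> {q0,q1,q2,q3,q4}  [new]
{q0,q1,q2,q4} --b--> {q0,q1,q2,q4}  [seen]
{q0,q2,q4} --a--> {q0,q1,q2,q3,q4}  [seen]
{q0,q2,q4} --b--> {q0,q1,q2,q4}  [seen]
{q0,q1,q2,q3,q4} --a--> {q0,q1,q2,q3,q4}  [seen]
{q0,q1,q2,q3,q4} --b--> {q0,q1,q2,q3,q4}  [seen]
Reachable DFA states: {q0}, {q0,q1,q2,q4}, {q0,q2,q4}, {q0,q1,q2,q3,q4}.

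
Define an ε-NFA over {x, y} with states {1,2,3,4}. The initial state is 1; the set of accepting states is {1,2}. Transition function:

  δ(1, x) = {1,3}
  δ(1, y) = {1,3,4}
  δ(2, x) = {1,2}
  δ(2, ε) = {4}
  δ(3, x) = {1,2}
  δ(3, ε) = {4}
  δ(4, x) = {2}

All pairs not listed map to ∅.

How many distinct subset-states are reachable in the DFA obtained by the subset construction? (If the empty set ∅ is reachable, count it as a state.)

3

Start state of the DFA: {1} (ε-closure of the NFA start).
{1} --x--> {1,3,4}  [new]
{1} --y--> {1,3,4}  [seen]
{1,3,4} --x--> {1,2,3,4}  [new]
{1,3,4} --y--> {1,3,4}  [seen]
{1,2,3,4} --x--> {1,2,3,4}  [seen]
{1,2,3,4} --y--> {1,3,4}  [seen]
Reachable DFA states: {1}, {1,3,4}, {1,2,3,4}.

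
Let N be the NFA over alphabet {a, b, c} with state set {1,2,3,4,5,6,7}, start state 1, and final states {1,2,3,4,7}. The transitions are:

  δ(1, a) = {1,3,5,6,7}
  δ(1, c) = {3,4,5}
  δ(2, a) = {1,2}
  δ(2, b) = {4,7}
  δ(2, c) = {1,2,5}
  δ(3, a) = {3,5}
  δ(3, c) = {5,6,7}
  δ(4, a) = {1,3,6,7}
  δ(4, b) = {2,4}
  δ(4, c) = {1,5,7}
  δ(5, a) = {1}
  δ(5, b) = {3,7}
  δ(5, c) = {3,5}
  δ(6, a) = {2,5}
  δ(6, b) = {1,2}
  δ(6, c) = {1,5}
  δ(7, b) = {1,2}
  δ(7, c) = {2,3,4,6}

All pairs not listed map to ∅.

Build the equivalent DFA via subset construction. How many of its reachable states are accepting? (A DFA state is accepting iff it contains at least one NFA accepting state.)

9

Start state of the DFA: {1}.
{1} --a--> {1,3,5,6,7}  [new]
{1} --b--> ∅  [new]
{1} --c--> {3,4,5}  [new]
{1,3,5,6,7} --a--> {1,2,3,5,6,7}  [new]
{1,3,5,6,7} --b--> {1,2,3,7}  [new]
{1,3,5,6,7} --c--> {1,2,3,4,5,6,7}  [new]
∅ --a--> ∅  [seen]
∅ --b--> ∅  [seen]
∅ --c--> ∅  [seen]
{3,4,5} --a--> {1,3,5,6,7}  [seen]
{3,4,5} --b--> {2,3,4,7}  [new]
{3,4,5} --c--> {1,3,5,6,7}  [seen]
{1,2,3,5,6,7} --a--> {1,2,3,5,6,7}  [seen]
{1,2,3,5,6,7} --b--> {1,2,3,4,7}  [new]
{1,2,3,5,6,7} --c--> {1,2,3,4,5,6,7}  [seen]
{1,2,3,7} --a--> {1,2,3,5,6,7}  [seen]
{1,2,3,7} --b--> {1,2,4,7}  [new]
{1,2,3,7} --c--> {1,2,3,4,5,6,7}  [seen]
{1,2,3,4,5,6,7} --a--> {1,2,3,5,6,7}  [seen]
{1,2,3,4,5,6,7} --b--> {1,2,3,4,7}  [seen]
{1,2,3,4,5,6,7} --c--> {1,2,3,4,5,6,7}  [seen]
{2,3,4,7} --a--> {1,2,3,5,6,7}  [seen]
{2,3,4,7} --b--> {1,2,4,7}  [seen]
{2,3,4,7} --c--> {1,2,3,4,5,6,7}  [seen]
{1,2,3,4,7} --a--> {1,2,3,5,6,7}  [seen]
{1,2,3,4,7} --b--> {1,2,4,7}  [seen]
{1,2,3,4,7} --c--> {1,2,3,4,5,6,7}  [seen]
{1,2,4,7} --a--> {1,2,3,5,6,7}  [seen]
{1,2,4,7} --b--> {1,2,4,7}  [seen]
{1,2,4,7} --c--> {1,2,3,4,5,6,7}  [seen]
Reachable DFA states: {1}, {1,3,5,6,7}, ∅, {3,4,5}, {1,2,3,5,6,7}, {1,2,3,7}, {1,2,3,4,5,6,7}, {2,3,4,7}, {1,2,3,4,7}, {1,2,4,7}.
Accepting DFA states (contain an NFA accepting state): {1}, {1,3,5,6,7}, {3,4,5}, {1,2,3,5,6,7}, {1,2,3,7}, {1,2,3,4,5,6,7}, {2,3,4,7}, {1,2,3,4,7}, {1,2,4,7}.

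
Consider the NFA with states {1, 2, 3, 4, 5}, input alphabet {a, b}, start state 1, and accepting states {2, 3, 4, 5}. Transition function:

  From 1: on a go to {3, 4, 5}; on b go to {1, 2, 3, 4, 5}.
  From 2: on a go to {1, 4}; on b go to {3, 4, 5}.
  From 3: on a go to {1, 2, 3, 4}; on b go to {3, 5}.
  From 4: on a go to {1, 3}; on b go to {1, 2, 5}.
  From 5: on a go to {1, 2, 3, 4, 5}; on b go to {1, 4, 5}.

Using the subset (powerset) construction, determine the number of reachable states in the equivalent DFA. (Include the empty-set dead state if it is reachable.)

3

Start state of the DFA: {1}.
{1} --a--> {3, 4, 5}  [new]
{1} --b--> {1, 2, 3, 4, 5}  [new]
{3, 4, 5} --a--> {1, 2, 3, 4, 5}  [seen]
{3, 4, 5} --b--> {1, 2, 3, 4, 5}  [seen]
{1, 2, 3, 4, 5} --a--> {1, 2, 3, 4, 5}  [seen]
{1, 2, 3, 4, 5} --b--> {1, 2, 3, 4, 5}  [seen]
Reachable DFA states: {1}, {3, 4, 5}, {1, 2, 3, 4, 5}.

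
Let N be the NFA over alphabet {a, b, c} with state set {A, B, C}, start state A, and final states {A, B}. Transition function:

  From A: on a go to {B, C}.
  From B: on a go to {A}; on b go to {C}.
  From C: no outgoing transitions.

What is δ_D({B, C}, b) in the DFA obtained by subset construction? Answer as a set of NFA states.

δ(B,b) = {C}; δ(C,b) = ∅.
Union: {C}.

{C}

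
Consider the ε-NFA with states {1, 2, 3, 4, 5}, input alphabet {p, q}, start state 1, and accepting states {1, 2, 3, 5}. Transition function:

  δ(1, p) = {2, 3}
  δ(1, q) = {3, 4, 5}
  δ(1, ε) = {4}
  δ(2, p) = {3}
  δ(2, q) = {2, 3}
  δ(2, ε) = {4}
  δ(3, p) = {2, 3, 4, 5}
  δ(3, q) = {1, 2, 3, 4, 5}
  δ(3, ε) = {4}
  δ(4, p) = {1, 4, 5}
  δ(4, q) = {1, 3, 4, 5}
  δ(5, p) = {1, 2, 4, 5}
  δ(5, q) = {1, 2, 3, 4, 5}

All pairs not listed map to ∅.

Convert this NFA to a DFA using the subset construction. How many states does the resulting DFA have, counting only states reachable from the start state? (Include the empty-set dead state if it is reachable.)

3

Start state of the DFA: {1, 4} (ε-closure of the NFA start).
{1, 4} --p--> {1, 2, 3, 4, 5}  [new]
{1, 4} --q--> {1, 3, 4, 5}  [new]
{1, 2, 3, 4, 5} --p--> {1, 2, 3, 4, 5}  [seen]
{1, 2, 3, 4, 5} --q--> {1, 2, 3, 4, 5}  [seen]
{1, 3, 4, 5} --p--> {1, 2, 3, 4, 5}  [seen]
{1, 3, 4, 5} --q--> {1, 2, 3, 4, 5}  [seen]
Reachable DFA states: {1, 4}, {1, 2, 3, 4, 5}, {1, 3, 4, 5}.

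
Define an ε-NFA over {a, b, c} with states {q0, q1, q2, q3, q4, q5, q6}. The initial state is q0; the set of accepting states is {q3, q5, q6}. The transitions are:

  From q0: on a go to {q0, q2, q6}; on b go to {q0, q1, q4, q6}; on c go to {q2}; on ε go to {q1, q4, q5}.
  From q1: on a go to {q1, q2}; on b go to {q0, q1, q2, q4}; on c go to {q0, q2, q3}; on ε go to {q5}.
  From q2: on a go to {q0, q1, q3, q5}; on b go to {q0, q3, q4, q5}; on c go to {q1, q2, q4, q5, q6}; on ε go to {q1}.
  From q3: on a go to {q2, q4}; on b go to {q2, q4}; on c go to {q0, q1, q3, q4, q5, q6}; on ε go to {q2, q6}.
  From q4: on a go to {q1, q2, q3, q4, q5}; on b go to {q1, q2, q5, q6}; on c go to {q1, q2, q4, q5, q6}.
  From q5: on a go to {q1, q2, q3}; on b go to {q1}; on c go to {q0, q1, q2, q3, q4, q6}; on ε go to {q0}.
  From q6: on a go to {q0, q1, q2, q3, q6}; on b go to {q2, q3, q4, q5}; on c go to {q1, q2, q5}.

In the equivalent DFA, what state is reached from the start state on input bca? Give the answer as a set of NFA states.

Start: {q0, q1, q4, q5}.
δ(q0,b) = {q0, q1, q4, q6}; δ(q1,b) = {q0, q1, q2, q4}; δ(q4,b) = {q1, q2, q5, q6}; δ(q5,b) = {q1}.
Union: {q0, q1, q2, q4, q5, q6}.
After b: {q0, q1, q2, q4, q5, q6}.
δ(q0,c) = {q2}; δ(q1,c) = {q0, q2, q3}; δ(q2,c) = {q1, q2, q4, q5, q6}; δ(q4,c) = {q1, q2, q4, q5, q6}; δ(q5,c) = {q0, q1, q2, q3, q4, q6}; δ(q6,c) = {q1, q2, q5}.
Union: {q0, q1, q2, q3, q4, q5, q6}.
After c: {q0, q1, q2, q3, q4, q5, q6}.
δ(q0,a) = {q0, q2, q6}; δ(q1,a) = {q1, q2}; δ(q2,a) = {q0, q1, q3, q5}; δ(q3,a) = {q2, q4}; δ(q4,a) = {q1, q2, q3, q4, q5}; δ(q5,a) = {q1, q2, q3}; δ(q6,a) = {q0, q1, q2, q3, q6}.
Union: {q0, q1, q2, q3, q4, q5, q6}.
After a: {q0, q1, q2, q3, q4, q5, q6}.

{q0, q1, q2, q3, q4, q5, q6}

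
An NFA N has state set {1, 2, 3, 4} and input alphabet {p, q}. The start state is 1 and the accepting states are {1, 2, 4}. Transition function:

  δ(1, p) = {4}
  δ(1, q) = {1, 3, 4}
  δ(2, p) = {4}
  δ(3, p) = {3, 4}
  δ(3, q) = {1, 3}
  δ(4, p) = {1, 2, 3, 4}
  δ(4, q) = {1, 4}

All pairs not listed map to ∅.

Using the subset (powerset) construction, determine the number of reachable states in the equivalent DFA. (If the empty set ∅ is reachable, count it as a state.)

5

Start state of the DFA: {1}.
{1} --p--> {4}  [new]
{1} --q--> {1, 3, 4}  [new]
{4} --p--> {1, 2, 3, 4}  [new]
{4} --q--> {1, 4}  [new]
{1, 3, 4} --p--> {1, 2, 3, 4}  [seen]
{1, 3, 4} --q--> {1, 3, 4}  [seen]
{1, 2, 3, 4} --p--> {1, 2, 3, 4}  [seen]
{1, 2, 3, 4} --q--> {1, 3, 4}  [seen]
{1, 4} --p--> {1, 2, 3, 4}  [seen]
{1, 4} --q--> {1, 3, 4}  [seen]
Reachable DFA states: {1}, {4}, {1, 3, 4}, {1, 2, 3, 4}, {1, 4}.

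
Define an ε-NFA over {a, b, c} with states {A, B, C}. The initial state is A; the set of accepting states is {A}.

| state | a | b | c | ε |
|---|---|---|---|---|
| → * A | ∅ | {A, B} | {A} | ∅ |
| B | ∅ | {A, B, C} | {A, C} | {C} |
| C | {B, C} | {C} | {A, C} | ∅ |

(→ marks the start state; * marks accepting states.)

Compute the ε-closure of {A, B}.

{A, B, C}

Begin with {A, B}.
B →ε {C}; add C.
ε-closure = {A, B, C}.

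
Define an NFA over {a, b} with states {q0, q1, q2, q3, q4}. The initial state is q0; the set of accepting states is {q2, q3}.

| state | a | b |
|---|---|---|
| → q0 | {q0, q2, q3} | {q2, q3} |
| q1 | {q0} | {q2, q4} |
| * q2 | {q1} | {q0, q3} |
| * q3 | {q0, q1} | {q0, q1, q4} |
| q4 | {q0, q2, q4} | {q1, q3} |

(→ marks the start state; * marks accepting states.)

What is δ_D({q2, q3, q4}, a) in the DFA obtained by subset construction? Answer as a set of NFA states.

δ(q2,a) = {q1}; δ(q3,a) = {q0, q1}; δ(q4,a) = {q0, q2, q4}.
Union: {q0, q1, q2, q4}.

{q0, q1, q2, q4}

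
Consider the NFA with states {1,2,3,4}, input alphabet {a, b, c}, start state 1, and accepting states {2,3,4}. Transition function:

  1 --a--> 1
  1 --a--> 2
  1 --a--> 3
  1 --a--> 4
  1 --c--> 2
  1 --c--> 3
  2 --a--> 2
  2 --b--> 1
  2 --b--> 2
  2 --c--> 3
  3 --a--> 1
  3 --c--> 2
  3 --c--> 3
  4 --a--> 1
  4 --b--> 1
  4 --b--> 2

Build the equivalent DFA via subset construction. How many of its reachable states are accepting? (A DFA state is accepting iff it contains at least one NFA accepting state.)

3

Start state of the DFA: {1}.
{1} --a--> {1,2,3,4}  [new]
{1} --b--> ∅  [new]
{1} --c--> {2,3}  [new]
{1,2,3,4} --a--> {1,2,3,4}  [seen]
{1,2,3,4} --b--> {1,2}  [new]
{1,2,3,4} --c--> {2,3}  [seen]
∅ --a--> ∅  [seen]
∅ --b--> ∅  [seen]
∅ --c--> ∅  [seen]
{2,3} --a--> {1,2}  [seen]
{2,3} --b--> {1,2}  [seen]
{2,3} --c--> {2,3}  [seen]
{1,2} --a--> {1,2,3,4}  [seen]
{1,2} --b--> {1,2}  [seen]
{1,2} --c--> {2,3}  [seen]
Reachable DFA states: {1}, {1,2,3,4}, ∅, {2,3}, {1,2}.
Accepting DFA states (contain an NFA accepting state): {1,2,3,4}, {2,3}, {1,2}.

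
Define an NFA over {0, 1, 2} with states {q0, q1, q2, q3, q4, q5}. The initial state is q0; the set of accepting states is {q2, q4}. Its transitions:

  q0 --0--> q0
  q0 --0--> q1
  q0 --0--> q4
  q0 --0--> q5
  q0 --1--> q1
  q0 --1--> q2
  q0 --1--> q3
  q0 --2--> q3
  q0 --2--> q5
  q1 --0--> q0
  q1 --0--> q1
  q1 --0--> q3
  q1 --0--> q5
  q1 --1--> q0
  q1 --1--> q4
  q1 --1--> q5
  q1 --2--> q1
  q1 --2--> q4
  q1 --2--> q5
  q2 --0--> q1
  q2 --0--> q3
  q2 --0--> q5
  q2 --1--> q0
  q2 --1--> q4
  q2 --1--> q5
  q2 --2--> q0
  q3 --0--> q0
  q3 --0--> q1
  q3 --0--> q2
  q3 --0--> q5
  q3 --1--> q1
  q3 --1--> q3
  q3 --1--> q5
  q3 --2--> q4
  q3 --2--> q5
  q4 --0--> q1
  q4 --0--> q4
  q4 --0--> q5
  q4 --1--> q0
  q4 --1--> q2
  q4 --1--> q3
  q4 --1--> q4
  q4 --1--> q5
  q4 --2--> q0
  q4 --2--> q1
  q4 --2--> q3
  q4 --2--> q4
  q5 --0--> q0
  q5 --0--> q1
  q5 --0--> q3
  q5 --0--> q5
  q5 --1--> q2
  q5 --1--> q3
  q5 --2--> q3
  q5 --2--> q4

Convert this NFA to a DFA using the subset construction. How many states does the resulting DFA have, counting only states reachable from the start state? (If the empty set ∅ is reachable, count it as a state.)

9

Start state of the DFA: {q0}.
{q0} --0--> {q0, q1, q4, q5}  [new]
{q0} --1--> {q1, q2, q3}  [new]
{q0} --2--> {q3, q5}  [new]
{q0, q1, q4, q5} --0--> {q0, q1, q3, q4, q5}  [new]
{q0, q1, q4, q5} --1--> {q0, q1, q2, q3, q4, q5}  [new]
{q0, q1, q4, q5} --2--> {q0, q1, q3, q4, q5}  [seen]
{q1, q2, q3} --0--> {q0, q1, q2, q3, q5}  [new]
{q1, q2, q3} --1--> {q0, q1, q3, q4, q5}  [seen]
{q1, q2, q3} --2--> {q0, q1, q4, q5}  [seen]
{q3, q5} --0--> {q0, q1, q2, q3, q5}  [seen]
{q3, q5} --1--> {q1, q2, q3, q5}  [new]
{q3, q5} --2--> {q3, q4, q5}  [new]
{q0, q1, q3, q4, q5} --0--> {q0, q1, q2, q3, q4, q5}  [seen]
{q0, q1, q3, q4, q5} --1--> {q0, q1, q2, q3, q4, q5}  [seen]
{q0, q1, q3, q4, q5} --2--> {q0, q1, q3, q4, q5}  [seen]
{q0, q1, q2, q3, q4, q5} --0--> {q0, q1, q2, q3, q4, q5}  [seen]
{q0, q1, q2, q3, q4, q5} --1--> {q0, q1, q2, q3, q4, q5}  [seen]
{q0, q1, q2, q3, q4, q5} --2--> {q0, q1, q3, q4, q5}  [seen]
{q0, q1, q2, q3, q5} --0--> {q0, q1, q2, q3, q4, q5}  [seen]
{q0, q1, q2, q3, q5} --1--> {q0, q1, q2, q3, q4, q5}  [seen]
{q0, q1, q2, q3, q5} --2--> {q0, q1, q3, q4, q5}  [seen]
{q1, q2, q3, q5} --0--> {q0, q1, q2, q3, q5}  [seen]
{q1, q2, q3, q5} --1--> {q0, q1, q2, q3, q4, q5}  [seen]
{q1, q2, q3, q5} --2--> {q0, q1, q3, q4, q5}  [seen]
{q3, q4, q5} --0--> {q0, q1, q2, q3, q4, q5}  [seen]
{q3, q4, q5} --1--> {q0, q1, q2, q3, q4, q5}  [seen]
{q3, q4, q5} --2--> {q0, q1, q3, q4, q5}  [seen]
Reachable DFA states: {q0}, {q0, q1, q4, q5}, {q1, q2, q3}, {q3, q5}, {q0, q1, q3, q4, q5}, {q0, q1, q2, q3, q4, q5}, {q0, q1, q2, q3, q5}, {q1, q2, q3, q5}, {q3, q4, q5}.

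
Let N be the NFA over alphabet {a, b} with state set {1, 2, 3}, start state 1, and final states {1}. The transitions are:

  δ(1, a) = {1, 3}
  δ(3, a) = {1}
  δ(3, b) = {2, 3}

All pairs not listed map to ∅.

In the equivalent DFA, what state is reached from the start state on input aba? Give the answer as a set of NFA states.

{1}

Start: {1}.
δ(1,a) = {1, 3}.
Union: {1, 3}.
After a: {1, 3}.
δ(1,b) = ∅; δ(3,b) = {2, 3}.
Union: {2, 3}.
After b: {2, 3}.
δ(2,a) = ∅; δ(3,a) = {1}.
Union: {1}.
After a: {1}.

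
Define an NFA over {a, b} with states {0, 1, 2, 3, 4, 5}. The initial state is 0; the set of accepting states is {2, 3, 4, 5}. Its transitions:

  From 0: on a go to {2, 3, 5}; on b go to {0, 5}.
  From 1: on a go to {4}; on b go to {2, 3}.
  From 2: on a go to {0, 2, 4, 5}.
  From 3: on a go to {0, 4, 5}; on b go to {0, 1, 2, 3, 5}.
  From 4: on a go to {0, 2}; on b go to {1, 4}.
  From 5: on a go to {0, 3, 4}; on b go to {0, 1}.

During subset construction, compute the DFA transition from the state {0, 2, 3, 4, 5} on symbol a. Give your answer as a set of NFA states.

δ(0,a) = {2, 3, 5}; δ(2,a) = {0, 2, 4, 5}; δ(3,a) = {0, 4, 5}; δ(4,a) = {0, 2}; δ(5,a) = {0, 3, 4}.
Union: {0, 2, 3, 4, 5}.

{0, 2, 3, 4, 5}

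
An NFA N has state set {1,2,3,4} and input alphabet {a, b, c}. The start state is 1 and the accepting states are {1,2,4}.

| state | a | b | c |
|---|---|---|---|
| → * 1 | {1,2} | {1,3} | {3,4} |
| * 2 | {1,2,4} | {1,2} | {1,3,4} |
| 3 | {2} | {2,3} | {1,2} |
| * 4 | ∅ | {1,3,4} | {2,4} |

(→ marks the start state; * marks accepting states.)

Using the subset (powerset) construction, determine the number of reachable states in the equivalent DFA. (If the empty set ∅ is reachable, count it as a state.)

9

Start state of the DFA: {1}.
{1} --a--> {1,2}  [new]
{1} --b--> {1,3}  [new]
{1} --c--> {3,4}  [new]
{1,2} --a--> {1,2,4}  [new]
{1,2} --b--> {1,2,3}  [new]
{1,2} --c--> {1,3,4}  [new]
{1,3} --a--> {1,2}  [seen]
{1,3} --b--> {1,2,3}  [seen]
{1,3} --c--> {1,2,3,4}  [new]
{3,4} --a--> {2}  [new]
{3,4} --b--> {1,2,3,4}  [seen]
{3,4} --c--> {1,2,4}  [seen]
{1,2,4} --a--> {1,2,4}  [seen]
{1,2,4} --b--> {1,2,3,4}  [seen]
{1,2,4} --c--> {1,2,3,4}  [seen]
{1,2,3} --a--> {1,2,4}  [seen]
{1,2,3} --b--> {1,2,3}  [seen]
{1,2,3} --c--> {1,2,3,4}  [seen]
{1,3,4} --a--> {1,2}  [seen]
{1,3,4} --b--> {1,2,3,4}  [seen]
{1,3,4} --c--> {1,2,3,4}  [seen]
{1,2,3,4} --a--> {1,2,4}  [seen]
{1,2,3,4} --b--> {1,2,3,4}  [seen]
{1,2,3,4} --c--> {1,2,3,4}  [seen]
{2} --a--> {1,2,4}  [seen]
{2} --b--> {1,2}  [seen]
{2} --c--> {1,3,4}  [seen]
Reachable DFA states: {1}, {1,2}, {1,3}, {3,4}, {1,2,4}, {1,2,3}, {1,3,4}, {1,2,3,4}, {2}.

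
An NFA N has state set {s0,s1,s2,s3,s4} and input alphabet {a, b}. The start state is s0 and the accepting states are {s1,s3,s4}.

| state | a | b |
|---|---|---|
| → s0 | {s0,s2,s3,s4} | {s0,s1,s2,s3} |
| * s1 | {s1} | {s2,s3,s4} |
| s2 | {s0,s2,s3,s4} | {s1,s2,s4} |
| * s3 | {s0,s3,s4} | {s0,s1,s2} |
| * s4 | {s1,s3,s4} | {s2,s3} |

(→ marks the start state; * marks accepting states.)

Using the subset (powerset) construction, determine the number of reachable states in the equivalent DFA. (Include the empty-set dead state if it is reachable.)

Start state of the DFA: {s0}.
{s0} --a--> {s0,s2,s3,s4}  [new]
{s0} --b--> {s0,s1,s2,s3}  [new]
{s0,s2,s3,s4} --a--> {s0,s1,s2,s3,s4}  [new]
{s0,s2,s3,s4} --b--> {s0,s1,s2,s3,s4}  [seen]
{s0,s1,s2,s3} --a--> {s0,s1,s2,s3,s4}  [seen]
{s0,s1,s2,s3} --b--> {s0,s1,s2,s3,s4}  [seen]
{s0,s1,s2,s3,s4} --a--> {s0,s1,s2,s3,s4}  [seen]
{s0,s1,s2,s3,s4} --b--> {s0,s1,s2,s3,s4}  [seen]
Reachable DFA states: {s0}, {s0,s2,s3,s4}, {s0,s1,s2,s3}, {s0,s1,s2,s3,s4}.

4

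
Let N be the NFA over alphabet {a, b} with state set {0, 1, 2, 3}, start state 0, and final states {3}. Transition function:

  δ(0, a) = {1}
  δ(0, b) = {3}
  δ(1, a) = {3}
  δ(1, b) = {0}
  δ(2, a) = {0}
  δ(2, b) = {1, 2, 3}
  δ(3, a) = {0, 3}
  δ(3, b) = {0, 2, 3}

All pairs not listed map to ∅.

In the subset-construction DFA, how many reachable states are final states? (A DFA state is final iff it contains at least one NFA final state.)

5

Start state of the DFA: {0}.
{0} --a--> {1}  [new]
{0} --b--> {3}  [new]
{1} --a--> {3}  [seen]
{1} --b--> {0}  [seen]
{3} --a--> {0, 3}  [new]
{3} --b--> {0, 2, 3}  [new]
{0, 3} --a--> {0, 1, 3}  [new]
{0, 3} --b--> {0, 2, 3}  [seen]
{0, 2, 3} --a--> {0, 1, 3}  [seen]
{0, 2, 3} --b--> {0, 1, 2, 3}  [new]
{0, 1, 3} --a--> {0, 1, 3}  [seen]
{0, 1, 3} --b--> {0, 2, 3}  [seen]
{0, 1, 2, 3} --a--> {0, 1, 3}  [seen]
{0, 1, 2, 3} --b--> {0, 1, 2, 3}  [seen]
Reachable DFA states: {0}, {1}, {3}, {0, 3}, {0, 2, 3}, {0, 1, 3}, {0, 1, 2, 3}.
Accepting DFA states (contain an NFA accepting state): {3}, {0, 3}, {0, 2, 3}, {0, 1, 3}, {0, 1, 2, 3}.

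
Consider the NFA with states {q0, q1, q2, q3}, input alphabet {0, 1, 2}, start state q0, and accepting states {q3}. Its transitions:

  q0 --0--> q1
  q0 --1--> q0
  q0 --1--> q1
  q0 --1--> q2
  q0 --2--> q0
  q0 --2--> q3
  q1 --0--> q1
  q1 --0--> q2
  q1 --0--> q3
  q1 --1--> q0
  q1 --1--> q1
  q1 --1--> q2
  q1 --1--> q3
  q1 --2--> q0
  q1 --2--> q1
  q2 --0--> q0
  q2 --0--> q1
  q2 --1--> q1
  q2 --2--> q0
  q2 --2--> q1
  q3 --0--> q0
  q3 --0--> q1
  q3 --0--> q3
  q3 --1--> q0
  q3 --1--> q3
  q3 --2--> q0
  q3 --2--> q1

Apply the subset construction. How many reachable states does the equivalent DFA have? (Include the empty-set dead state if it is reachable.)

8

Start state of the DFA: {q0}.
{q0} --0--> {q1}  [new]
{q0} --1--> {q0, q1, q2}  [new]
{q0} --2--> {q0, q3}  [new]
{q1} --0--> {q1, q2, q3}  [new]
{q1} --1--> {q0, q1, q2, q3}  [new]
{q1} --2--> {q0, q1}  [new]
{q0, q1, q2} --0--> {q0, q1, q2, q3}  [seen]
{q0, q1, q2} --1--> {q0, q1, q2, q3}  [seen]
{q0, q1, q2} --2--> {q0, q1, q3}  [new]
{q0, q3} --0--> {q0, q1, q3}  [seen]
{q0, q3} --1--> {q0, q1, q2, q3}  [seen]
{q0, q3} --2--> {q0, q1, q3}  [seen]
{q1, q2, q3} --0--> {q0, q1, q2, q3}  [seen]
{q1, q2, q3} --1--> {q0, q1, q2, q3}  [seen]
{q1, q2, q3} --2--> {q0, q1}  [seen]
{q0, q1, q2, q3} --0--> {q0, q1, q2, q3}  [seen]
{q0, q1, q2, q3} --1--> {q0, q1, q2, q3}  [seen]
{q0, q1, q2, q3} --2--> {q0, q1, q3}  [seen]
{q0, q1} --0--> {q1, q2, q3}  [seen]
{q0, q1} --1--> {q0, q1, q2, q3}  [seen]
{q0, q1} --2--> {q0, q1, q3}  [seen]
{q0, q1, q3} --0--> {q0, q1, q2, q3}  [seen]
{q0, q1, q3} --1--> {q0, q1, q2, q3}  [seen]
{q0, q1, q3} --2--> {q0, q1, q3}  [seen]
Reachable DFA states: {q0}, {q1}, {q0, q1, q2}, {q0, q3}, {q1, q2, q3}, {q0, q1, q2, q3}, {q0, q1}, {q0, q1, q3}.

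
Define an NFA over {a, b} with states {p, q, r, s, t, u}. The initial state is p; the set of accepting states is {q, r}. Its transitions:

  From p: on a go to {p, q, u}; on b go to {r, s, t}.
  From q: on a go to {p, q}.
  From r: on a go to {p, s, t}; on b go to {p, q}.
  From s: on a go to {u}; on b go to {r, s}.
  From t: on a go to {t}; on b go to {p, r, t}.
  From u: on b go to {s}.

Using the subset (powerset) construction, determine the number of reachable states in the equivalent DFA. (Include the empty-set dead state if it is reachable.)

8

Start state of the DFA: {p}.
{p} --a--> {p, q, u}  [new]
{p} --b--> {r, s, t}  [new]
{p, q, u} --a--> {p, q, u}  [seen]
{p, q, u} --b--> {r, s, t}  [seen]
{r, s, t} --a--> {p, s, t, u}  [new]
{r, s, t} --b--> {p, q, r, s, t}  [new]
{p, s, t, u} --a--> {p, q, t, u}  [new]
{p, s, t, u} --b--> {p, r, s, t}  [new]
{p, q, r, s, t} --a--> {p, q, s, t, u}  [new]
{p, q, r, s, t} --b--> {p, q, r, s, t}  [seen]
{p, q, t, u} --a--> {p, q, t, u}  [seen]
{p, q, t, u} --b--> {p, r, s, t}  [seen]
{p, r, s, t} --a--> {p, q, s, t, u}  [seen]
{p, r, s, t} --b--> {p, q, r, s, t}  [seen]
{p, q, s, t, u} --a--> {p, q, t, u}  [seen]
{p, q, s, t, u} --b--> {p, r, s, t}  [seen]
Reachable DFA states: {p}, {p, q, u}, {r, s, t}, {p, s, t, u}, {p, q, r, s, t}, {p, q, t, u}, {p, r, s, t}, {p, q, s, t, u}.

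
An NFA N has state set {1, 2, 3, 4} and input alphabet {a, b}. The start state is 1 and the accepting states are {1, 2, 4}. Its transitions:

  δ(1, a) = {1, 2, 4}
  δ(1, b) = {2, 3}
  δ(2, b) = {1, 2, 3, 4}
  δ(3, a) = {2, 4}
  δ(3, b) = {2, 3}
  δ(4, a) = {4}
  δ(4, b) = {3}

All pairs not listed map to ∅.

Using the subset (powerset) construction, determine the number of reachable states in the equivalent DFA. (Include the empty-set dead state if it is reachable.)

7

Start state of the DFA: {1}.
{1} --a--> {1, 2, 4}  [new]
{1} --b--> {2, 3}  [new]
{1, 2, 4} --a--> {1, 2, 4}  [seen]
{1, 2, 4} --b--> {1, 2, 3, 4}  [new]
{2, 3} --a--> {2, 4}  [new]
{2, 3} --b--> {1, 2, 3, 4}  [seen]
{1, 2, 3, 4} --a--> {1, 2, 4}  [seen]
{1, 2, 3, 4} --b--> {1, 2, 3, 4}  [seen]
{2, 4} --a--> {4}  [new]
{2, 4} --b--> {1, 2, 3, 4}  [seen]
{4} --a--> {4}  [seen]
{4} --b--> {3}  [new]
{3} --a--> {2, 4}  [seen]
{3} --b--> {2, 3}  [seen]
Reachable DFA states: {1}, {1, 2, 4}, {2, 3}, {1, 2, 3, 4}, {2, 4}, {4}, {3}.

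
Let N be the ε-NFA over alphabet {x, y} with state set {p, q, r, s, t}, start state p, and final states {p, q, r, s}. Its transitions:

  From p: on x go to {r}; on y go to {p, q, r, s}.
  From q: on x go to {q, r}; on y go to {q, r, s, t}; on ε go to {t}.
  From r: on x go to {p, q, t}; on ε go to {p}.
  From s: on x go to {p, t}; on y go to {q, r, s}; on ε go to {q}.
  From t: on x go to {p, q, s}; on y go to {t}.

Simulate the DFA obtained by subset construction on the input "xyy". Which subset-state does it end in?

Start: {p}.
δ(p,x) = {r}.
Union: {r}.
ε-closure gives {p, r}.
After x: {p, r}.
δ(p,y) = {p, q, r, s}; δ(r,y) = ∅.
Union: {p, q, r, s}.
ε-closure gives {p, q, r, s, t}.
After y: {p, q, r, s, t}.
δ(p,y) = {p, q, r, s}; δ(q,y) = {q, r, s, t}; δ(r,y) = ∅; δ(s,y) = {q, r, s}; δ(t,y) = {t}.
Union: {p, q, r, s, t}.
After y: {p, q, r, s, t}.

{p, q, r, s, t}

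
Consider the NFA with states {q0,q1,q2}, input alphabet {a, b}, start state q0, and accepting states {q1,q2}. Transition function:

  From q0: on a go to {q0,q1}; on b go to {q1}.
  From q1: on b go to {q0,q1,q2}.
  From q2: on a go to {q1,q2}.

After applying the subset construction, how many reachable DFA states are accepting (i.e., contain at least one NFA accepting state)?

3

Start state of the DFA: {q0}.
{q0} --a--> {q0,q1}  [new]
{q0} --b--> {q1}  [new]
{q0,q1} --a--> {q0,q1}  [seen]
{q0,q1} --b--> {q0,q1,q2}  [new]
{q1} --a--> ∅  [new]
{q1} --b--> {q0,q1,q2}  [seen]
{q0,q1,q2} --a--> {q0,q1,q2}  [seen]
{q0,q1,q2} --b--> {q0,q1,q2}  [seen]
∅ --a--> ∅  [seen]
∅ --b--> ∅  [seen]
Reachable DFA states: {q0}, {q0,q1}, {q1}, {q0,q1,q2}, ∅.
Accepting DFA states (contain an NFA accepting state): {q0,q1}, {q1}, {q0,q1,q2}.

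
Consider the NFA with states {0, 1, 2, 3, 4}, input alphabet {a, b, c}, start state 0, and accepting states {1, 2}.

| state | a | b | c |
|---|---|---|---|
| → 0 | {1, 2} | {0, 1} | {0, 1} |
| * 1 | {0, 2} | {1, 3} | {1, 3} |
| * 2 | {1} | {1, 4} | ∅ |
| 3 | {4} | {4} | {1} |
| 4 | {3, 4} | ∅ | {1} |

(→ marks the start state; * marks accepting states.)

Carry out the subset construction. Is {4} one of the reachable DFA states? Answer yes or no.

Start state of the DFA: {0}.
{0} --a--> {1, 2}  [new]
{0} --b--> {0, 1}  [new]
{0} --c--> {0, 1}  [seen]
{1, 2} --a--> {0, 1, 2}  [new]
{1, 2} --b--> {1, 3, 4}  [new]
{1, 2} --c--> {1, 3}  [new]
{0, 1} --a--> {0, 1, 2}  [seen]
{0, 1} --b--> {0, 1, 3}  [new]
{0, 1} --c--> {0, 1, 3}  [seen]
{0, 1, 2} --a--> {0, 1, 2}  [seen]
{0, 1, 2} --b--> {0, 1, 3, 4}  [new]
{0, 1, 2} --c--> {0, 1, 3}  [seen]
{1, 3, 4} --a--> {0, 2, 3, 4}  [new]
{1, 3, 4} --b--> {1, 3, 4}  [seen]
{1, 3, 4} --c--> {1, 3}  [seen]
{1, 3} --a--> {0, 2, 4}  [new]
{1, 3} --b--> {1, 3, 4}  [seen]
{1, 3} --c--> {1, 3}  [seen]
{0, 1, 3} --a--> {0, 1, 2, 4}  [new]
{0, 1, 3} --b--> {0, 1, 3, 4}  [seen]
{0, 1, 3} --c--> {0, 1, 3}  [seen]
{0, 1, 3, 4} --a--> {0, 1, 2, 3, 4}  [new]
{0, 1, 3, 4} --b--> {0, 1, 3, 4}  [seen]
{0, 1, 3, 4} --c--> {0, 1, 3}  [seen]
{0, 2, 3, 4} --a--> {1, 2, 3, 4}  [new]
{0, 2, 3, 4} --b--> {0, 1, 4}  [new]
{0, 2, 3, 4} --c--> {0, 1}  [seen]
{0, 2, 4} --a--> {1, 2, 3, 4}  [seen]
{0, 2, 4} --b--> {0, 1, 4}  [seen]
{0, 2, 4} --c--> {0, 1}  [seen]
{0, 1, 2, 4} --a--> {0, 1, 2, 3, 4}  [seen]
{0, 1, 2, 4} --b--> {0, 1, 3, 4}  [seen]
{0, 1, 2, 4} --c--> {0, 1, 3}  [seen]
{0, 1, 2, 3, 4} --a--> {0, 1, 2, 3, 4}  [seen]
{0, 1, 2, 3, 4} --b--> {0, 1, 3, 4}  [seen]
{0, 1, 2, 3, 4} --c--> {0, 1, 3}  [seen]
{1, 2, 3, 4} --a--> {0, 1, 2, 3, 4}  [seen]
{1, 2, 3, 4} --b--> {1, 3, 4}  [seen]
{1, 2, 3, 4} --c--> {1, 3}  [seen]
{0, 1, 4} --a--> {0, 1, 2, 3, 4}  [seen]
{0, 1, 4} --b--> {0, 1, 3}  [seen]
{0, 1, 4} --c--> {0, 1, 3}  [seen]
Reachable DFA states: {0}, {1, 2}, {0, 1}, {0, 1, 2}, {1, 3, 4}, {1, 3}, {0, 1, 3}, {0, 1, 3, 4}, {0, 2, 3, 4}, {0, 2, 4}, {0, 1, 2, 4}, {0, 1, 2, 3, 4}, {1, 2, 3, 4}, {0, 1, 4}.
{4} is not among them.

no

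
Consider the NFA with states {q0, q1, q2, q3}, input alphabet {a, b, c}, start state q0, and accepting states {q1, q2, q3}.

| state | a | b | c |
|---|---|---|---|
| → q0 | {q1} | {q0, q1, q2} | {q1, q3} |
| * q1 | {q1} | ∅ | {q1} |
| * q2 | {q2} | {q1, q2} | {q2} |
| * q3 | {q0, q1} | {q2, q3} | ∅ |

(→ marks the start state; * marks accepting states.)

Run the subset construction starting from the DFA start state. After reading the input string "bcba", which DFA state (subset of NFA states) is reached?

{q0, q1, q2}

Start: {q0}.
δ(q0,b) = {q0, q1, q2}.
Union: {q0, q1, q2}.
After b: {q0, q1, q2}.
δ(q0,c) = {q1, q3}; δ(q1,c) = {q1}; δ(q2,c) = {q2}.
Union: {q1, q2, q3}.
After c: {q1, q2, q3}.
δ(q1,b) = ∅; δ(q2,b) = {q1, q2}; δ(q3,b) = {q2, q3}.
Union: {q1, q2, q3}.
After b: {q1, q2, q3}.
δ(q1,a) = {q1}; δ(q2,a) = {q2}; δ(q3,a) = {q0, q1}.
Union: {q0, q1, q2}.
After a: {q0, q1, q2}.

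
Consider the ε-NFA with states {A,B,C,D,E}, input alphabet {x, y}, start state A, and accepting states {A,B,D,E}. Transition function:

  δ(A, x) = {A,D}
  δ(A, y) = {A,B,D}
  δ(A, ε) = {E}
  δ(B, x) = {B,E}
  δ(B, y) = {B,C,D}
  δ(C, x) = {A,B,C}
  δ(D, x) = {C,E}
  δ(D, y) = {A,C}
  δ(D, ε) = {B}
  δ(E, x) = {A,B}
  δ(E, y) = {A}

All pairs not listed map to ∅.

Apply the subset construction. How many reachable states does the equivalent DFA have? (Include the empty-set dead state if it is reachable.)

Start state of the DFA: {A,E} (ε-closure of the NFA start).
{A,E} --x--> {A,B,D,E}  [new]
{A,E} --y--> {A,B,D,E}  [seen]
{A,B,D,E} --x--> {A,B,C,D,E}  [new]
{A,B,D,E} --y--> {A,B,C,D,E}  [seen]
{A,B,C,D,E} --x--> {A,B,C,D,E}  [seen]
{A,B,C,D,E} --y--> {A,B,C,D,E}  [seen]
Reachable DFA states: {A,E}, {A,B,D,E}, {A,B,C,D,E}.

3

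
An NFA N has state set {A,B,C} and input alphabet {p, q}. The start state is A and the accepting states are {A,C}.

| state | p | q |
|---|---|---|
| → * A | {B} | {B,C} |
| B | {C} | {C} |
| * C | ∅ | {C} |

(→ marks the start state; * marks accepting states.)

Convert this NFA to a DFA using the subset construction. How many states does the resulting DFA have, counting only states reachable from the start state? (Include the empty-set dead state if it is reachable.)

5

Start state of the DFA: {A}.
{A} --p--> {B}  [new]
{A} --q--> {B,C}  [new]
{B} --p--> {C}  [new]
{B} --q--> {C}  [seen]
{B,C} --p--> {C}  [seen]
{B,C} --q--> {C}  [seen]
{C} --p--> ∅  [new]
{C} --q--> {C}  [seen]
∅ --p--> ∅  [seen]
∅ --q--> ∅  [seen]
Reachable DFA states: {A}, {B}, {B,C}, {C}, ∅.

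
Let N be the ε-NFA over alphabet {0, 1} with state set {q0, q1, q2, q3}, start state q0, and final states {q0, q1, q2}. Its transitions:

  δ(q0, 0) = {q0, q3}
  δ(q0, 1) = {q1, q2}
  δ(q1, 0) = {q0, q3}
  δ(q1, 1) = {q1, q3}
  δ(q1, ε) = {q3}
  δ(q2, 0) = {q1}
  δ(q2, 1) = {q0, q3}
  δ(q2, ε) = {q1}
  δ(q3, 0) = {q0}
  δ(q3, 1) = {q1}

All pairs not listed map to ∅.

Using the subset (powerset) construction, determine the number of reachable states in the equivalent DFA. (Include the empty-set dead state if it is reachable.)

Start state of the DFA: {q0} (ε-closure of the NFA start).
{q0} --0--> {q0, q3}  [new]
{q0} --1--> {q1, q2, q3}  [new]
{q0, q3} --0--> {q0, q3}  [seen]
{q0, q3} --1--> {q1, q2, q3}  [seen]
{q1, q2, q3} --0--> {q0, q1, q3}  [new]
{q1, q2, q3} --1--> {q0, q1, q3}  [seen]
{q0, q1, q3} --0--> {q0, q3}  [seen]
{q0, q1, q3} --1--> {q1, q2, q3}  [seen]
Reachable DFA states: {q0}, {q0, q3}, {q1, q2, q3}, {q0, q1, q3}.

4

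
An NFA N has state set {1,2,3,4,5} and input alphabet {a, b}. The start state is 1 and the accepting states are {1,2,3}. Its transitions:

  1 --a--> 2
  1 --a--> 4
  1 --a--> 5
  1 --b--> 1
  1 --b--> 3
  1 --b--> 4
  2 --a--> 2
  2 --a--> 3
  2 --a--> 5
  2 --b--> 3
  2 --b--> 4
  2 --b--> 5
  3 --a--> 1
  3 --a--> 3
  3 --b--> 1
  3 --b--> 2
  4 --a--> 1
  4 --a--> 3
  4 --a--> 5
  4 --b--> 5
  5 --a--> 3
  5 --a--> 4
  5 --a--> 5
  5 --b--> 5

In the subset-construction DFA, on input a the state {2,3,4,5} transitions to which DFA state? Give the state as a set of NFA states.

δ(2,a) = {2,3,5}; δ(3,a) = {1,3}; δ(4,a) = {1,3,5}; δ(5,a) = {3,4,5}.
Union: {1,2,3,4,5}.

{1,2,3,4,5}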